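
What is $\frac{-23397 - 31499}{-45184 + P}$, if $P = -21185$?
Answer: $\frac{54896}{66369} \approx 0.82713$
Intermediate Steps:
$\frac{-23397 - 31499}{-45184 + P} = \frac{-23397 - 31499}{-45184 - 21185} = - \frac{54896}{-66369} = \left(-54896\right) \left(- \frac{1}{66369}\right) = \frac{54896}{66369}$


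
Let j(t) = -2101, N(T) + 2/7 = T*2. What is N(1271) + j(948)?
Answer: 3085/7 ≈ 440.71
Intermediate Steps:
N(T) = -2/7 + 2*T (N(T) = -2/7 + T*2 = -2/7 + 2*T)
N(1271) + j(948) = (-2/7 + 2*1271) - 2101 = (-2/7 + 2542) - 2101 = 17792/7 - 2101 = 3085/7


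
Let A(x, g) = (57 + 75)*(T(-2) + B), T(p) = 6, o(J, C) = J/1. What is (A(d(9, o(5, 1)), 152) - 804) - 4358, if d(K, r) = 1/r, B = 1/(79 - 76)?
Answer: -4326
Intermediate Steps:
o(J, C) = J (o(J, C) = J*1 = J)
B = 1/3 ≈ 0.33333
A(x, g) = 836 (A(x, g) = (57 + 75)*(6 + 1/3) = 132*(19/3) = 836)
(A(d(9, o(5, 1)), 152) - 804) - 4358 = (836 - 804) - 4358 = 32 - 4358 = -4326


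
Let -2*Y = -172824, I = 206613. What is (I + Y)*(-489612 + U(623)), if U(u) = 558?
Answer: -143305048350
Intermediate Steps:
Y = 86412 (Y = -1/2*(-172824) = 86412)
(I + Y)*(-489612 + U(623)) = (206613 + 86412)*(-489612 + 558) = 293025*(-489054) = -143305048350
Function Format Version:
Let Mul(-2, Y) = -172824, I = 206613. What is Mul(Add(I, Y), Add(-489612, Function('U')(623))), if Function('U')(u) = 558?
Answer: -143305048350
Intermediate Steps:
Y = 86412 (Y = Mul(Rational(-1, 2), -172824) = 86412)
Mul(Add(I, Y), Add(-489612, Function('U')(623))) = Mul(Add(206613, 86412), Add(-489612, 558)) = Mul(293025, -489054) = -143305048350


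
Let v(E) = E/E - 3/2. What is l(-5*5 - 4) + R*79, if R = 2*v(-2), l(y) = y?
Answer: -108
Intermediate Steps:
v(E) = -½ (v(E) = 1 - 3*½ = 1 - 3/2 = -½)
R = -1 (R = 2*(-½) = -1)
l(-5*5 - 4) + R*79 = (-5*5 - 4) - 1*79 = (-25 - 4) - 79 = -29 - 79 = -108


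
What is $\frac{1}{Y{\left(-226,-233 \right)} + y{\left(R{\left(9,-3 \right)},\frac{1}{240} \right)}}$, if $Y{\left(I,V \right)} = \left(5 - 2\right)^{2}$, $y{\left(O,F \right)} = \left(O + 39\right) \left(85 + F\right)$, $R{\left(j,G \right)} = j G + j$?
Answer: $\frac{80}{143527} \approx 0.00055739$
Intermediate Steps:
$R{\left(j,G \right)} = j + G j$ ($R{\left(j,G \right)} = G j + j = j + G j$)
$y{\left(O,F \right)} = \left(39 + O\right) \left(85 + F\right)$
$Y{\left(I,V \right)} = 9$ ($Y{\left(I,V \right)} = 3^{2} = 9$)
$\frac{1}{Y{\left(-226,-233 \right)} + y{\left(R{\left(9,-3 \right)},\frac{1}{240} \right)}} = \frac{1}{9 + \left(3315 + \frac{39}{240} + 85 \cdot 9 \left(1 - 3\right) + \frac{9 \left(1 - 3\right)}{240}\right)} = \frac{1}{9 + \left(3315 + 39 \cdot \frac{1}{240} + 85 \cdot 9 \left(-2\right) + \frac{9 \left(-2\right)}{240}\right)} = \frac{1}{9 + \left(3315 + \frac{13}{80} + 85 \left(-18\right) + \frac{1}{240} \left(-18\right)\right)} = \frac{1}{9 + \left(3315 + \frac{13}{80} - 1530 - \frac{3}{40}\right)} = \frac{1}{9 + \frac{142807}{80}} = \frac{1}{\frac{143527}{80}} = \frac{80}{143527}$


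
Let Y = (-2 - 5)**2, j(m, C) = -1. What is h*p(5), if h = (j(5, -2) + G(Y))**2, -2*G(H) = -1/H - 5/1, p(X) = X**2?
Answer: 136900/2401 ≈ 57.018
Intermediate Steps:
Y = 49 (Y = (-7)**2 = 49)
G(H) = 5/2 + 1/(2*H) (G(H) = -(-1/H - 5/1)/2 = -(-1/H - 5*1)/2 = -(-1/H - 5)/2 = -(-5 - 1/H)/2 = 5/2 + 1/(2*H))
h = 5476/2401 (h = (-1 + (1/2)*(1 + 5*49)/49)**2 = (-1 + (1/2)*(1/49)*(1 + 245))**2 = (-1 + (1/2)*(1/49)*246)**2 = (-1 + 123/49)**2 = (74/49)**2 = 5476/2401 ≈ 2.2807)
h*p(5) = (5476/2401)*5**2 = (5476/2401)*25 = 136900/2401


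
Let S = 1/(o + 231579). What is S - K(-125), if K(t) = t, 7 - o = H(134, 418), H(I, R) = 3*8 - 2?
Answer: 28945501/231564 ≈ 125.00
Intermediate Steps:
H(I, R) = 22 (H(I, R) = 24 - 2 = 22)
o = -15 (o = 7 - 1*22 = 7 - 22 = -15)
S = 1/231564 (S = 1/(-15 + 231579) = 1/231564 ≈ 4.3185e-6)
S - K(-125) = 1/231564 - 1*(-125) = 1/231564 + 125 = 28945501/231564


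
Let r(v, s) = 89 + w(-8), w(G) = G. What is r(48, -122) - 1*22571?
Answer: -22490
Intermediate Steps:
r(v, s) = 81 (r(v, s) = 89 - 8 = 81)
r(48, -122) - 1*22571 = 81 - 1*22571 = 81 - 22571 = -22490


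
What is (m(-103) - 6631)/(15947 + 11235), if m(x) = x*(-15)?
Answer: -2543/13591 ≈ -0.18711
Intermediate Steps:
m(x) = -15*x
(m(-103) - 6631)/(15947 + 11235) = (-15*(-103) - 6631)/(15947 + 11235) = (1545 - 6631)/27182 = -5086*1/27182 = -2543/13591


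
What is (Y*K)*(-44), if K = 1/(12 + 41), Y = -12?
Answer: 528/53 ≈ 9.9623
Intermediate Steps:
K = 1/53 ≈ 0.018868
(Y*K)*(-44) = -12*1/53*(-44) = -12/53*(-44) = 528/53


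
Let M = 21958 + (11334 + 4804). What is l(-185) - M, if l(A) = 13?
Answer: -38083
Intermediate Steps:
M = 38096 (M = 21958 + 16138 = 38096)
l(-185) - M = 13 - 1*38096 = 13 - 38096 = -38083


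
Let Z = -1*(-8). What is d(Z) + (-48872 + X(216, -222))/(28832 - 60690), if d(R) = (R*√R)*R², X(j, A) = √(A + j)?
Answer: 24436/15929 + 1024*√2 - I*√6/31858 ≈ 1449.7 - 7.6888e-5*I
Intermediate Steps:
Z = 8
d(R) = R^(7/2) (d(R) = R^(3/2)*R² = R^(7/2))
d(Z) + (-48872 + X(216, -222))/(28832 - 60690) = 8^(7/2) + (-48872 + √(-222 + 216))/(28832 - 60690) = 1024*√2 + (-48872 + √(-6))/(-31858) = 1024*√2 + (-48872 + I*√6)*(-1/31858) = 1024*√2 + (24436/15929 - I*√6/31858) = 24436/15929 + 1024*√2 - I*√6/31858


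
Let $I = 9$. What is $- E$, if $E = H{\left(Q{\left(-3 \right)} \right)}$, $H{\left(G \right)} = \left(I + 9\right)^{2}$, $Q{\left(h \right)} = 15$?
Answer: $-324$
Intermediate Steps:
$H{\left(G \right)} = 324$ ($H{\left(G \right)} = \left(9 + 9\right)^{2} = 18^{2} = 324$)
$E = 324$
$- E = \left(-1\right) 324 = -324$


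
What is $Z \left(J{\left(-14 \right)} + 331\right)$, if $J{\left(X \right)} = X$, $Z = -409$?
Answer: $-129653$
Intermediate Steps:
$Z \left(J{\left(-14 \right)} + 331\right) = - 409 \left(-14 + 331\right) = \left(-409\right) 317 = -129653$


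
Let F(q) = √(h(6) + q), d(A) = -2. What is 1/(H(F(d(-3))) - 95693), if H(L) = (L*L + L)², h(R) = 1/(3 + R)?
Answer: 81*I/(17*(-455941*I + 6*√17)) ≈ -1.045e-5 + 5.6701e-10*I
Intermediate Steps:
F(q) = √(⅑ + q) (F(q) = √(1/(3 + 6) + q) = √(1/9 + q) = √(⅑ + q))
H(L) = (L + L²)² (H(L) = (L² + L)² = (L + L²)²)
1/(H(F(d(-3))) - 95693) = 1/((√(1 + 9*(-2))/3)²*(1 + √(1 + 9*(-2))/3)² - 95693) = 1/((√(1 - 18)/3)²*(1 + √(1 - 18)/3)² - 95693) = 1/((√(-17)/3)²*(1 + √(-17)/3)² - 95693) = 1/(((I*√17)/3)²*(1 + (I*√17)/3)² - 95693) = 1/((I*√17/3)²*(1 + I*√17/3)² - 95693) = 1/(-17*(1 + I*√17/3)²/9 - 95693) = 1/(-95693 - 17*(1 + I*√17/3)²/9)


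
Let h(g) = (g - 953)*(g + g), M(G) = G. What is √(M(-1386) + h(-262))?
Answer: 3*√70586 ≈ 797.04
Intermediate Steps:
h(g) = 2*g*(-953 + g) (h(g) = (-953 + g)*(2*g) = 2*g*(-953 + g))
√(M(-1386) + h(-262)) = √(-1386 + 2*(-262)*(-953 - 262)) = √(-1386 + 2*(-262)*(-1215)) = √(-1386 + 636660) = √635274 = 3*√70586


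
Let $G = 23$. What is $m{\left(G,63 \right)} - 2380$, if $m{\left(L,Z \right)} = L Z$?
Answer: $-931$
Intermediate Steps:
$m{\left(G,63 \right)} - 2380 = 23 \cdot 63 - 2380 = 1449 - 2380 = -931$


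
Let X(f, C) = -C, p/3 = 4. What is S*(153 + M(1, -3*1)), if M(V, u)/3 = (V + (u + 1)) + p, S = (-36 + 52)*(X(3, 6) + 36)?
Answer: 89280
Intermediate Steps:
p = 12 (p = 3*4 = 12)
S = 480 (S = (-36 + 52)*(-1*6 + 36) = 16*(-6 + 36) = 16*30 = 480)
M(V, u) = 39 + 3*V + 3*u (M(V, u) = 3*((V + (u + 1)) + 12) = 3*((V + (1 + u)) + 12) = 3*((1 + V + u) + 12) = 3*(13 + V + u) = 39 + 3*V + 3*u)
S*(153 + M(1, -3*1)) = 480*(153 + (39 + 3*1 + 3*(-3*1))) = 480*(153 + (39 + 3 + 3*(-3))) = 480*(153 + (39 + 3 - 9)) = 480*(153 + 33) = 480*186 = 89280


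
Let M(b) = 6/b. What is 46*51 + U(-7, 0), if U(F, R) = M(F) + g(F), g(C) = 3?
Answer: 16437/7 ≈ 2348.1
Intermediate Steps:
U(F, R) = 3 + 6/F (U(F, R) = 6/F + 3 = 3 + 6/F)
46*51 + U(-7, 0) = 46*51 + (3 + 6/(-7)) = 2346 + (3 + 6*(-1/7)) = 2346 + (3 - 6/7) = 2346 + 15/7 = 16437/7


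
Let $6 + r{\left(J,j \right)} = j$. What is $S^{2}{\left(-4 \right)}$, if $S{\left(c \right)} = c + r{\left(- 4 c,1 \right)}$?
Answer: $81$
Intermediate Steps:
$r{\left(J,j \right)} = -6 + j$
$S{\left(c \right)} = -5 + c$ ($S{\left(c \right)} = c + \left(-6 + 1\right) = c - 5 = -5 + c$)
$S^{2}{\left(-4 \right)} = \left(-5 - 4\right)^{2} = \left(-9\right)^{2} = 81$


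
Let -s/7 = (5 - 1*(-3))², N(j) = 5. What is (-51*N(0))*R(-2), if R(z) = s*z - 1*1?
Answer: -228225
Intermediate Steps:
s = -448 (s = -7*(5 - 1*(-3))² = -7*(5 + 3)² = -7*8² = -7*64 = -448)
R(z) = -1 - 448*z (R(z) = -448*z - 1*1 = -448*z - 1 = -1 - 448*z)
(-51*N(0))*R(-2) = (-51*5)*(-1 - 448*(-2)) = -255*(-1 + 896) = -255*895 = -228225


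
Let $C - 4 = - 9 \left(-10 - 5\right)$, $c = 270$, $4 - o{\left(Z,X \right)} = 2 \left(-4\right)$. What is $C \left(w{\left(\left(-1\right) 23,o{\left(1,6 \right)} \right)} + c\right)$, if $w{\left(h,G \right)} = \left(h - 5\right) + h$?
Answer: $30441$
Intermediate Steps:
$o{\left(Z,X \right)} = 12$ ($o{\left(Z,X \right)} = 4 - 2 \left(-4\right) = 4 - -8 = 4 + 8 = 12$)
$C = 139$ ($C = 4 - 9 \left(-10 - 5\right) = 4 - -135 = 4 + 135 = 139$)
$w{\left(h,G \right)} = -5 + 2 h$ ($w{\left(h,G \right)} = \left(-5 + h\right) + h = -5 + 2 h$)
$C \left(w{\left(\left(-1\right) 23,o{\left(1,6 \right)} \right)} + c\right) = 139 \left(\left(-5 + 2 \left(\left(-1\right) 23\right)\right) + 270\right) = 139 \left(\left(-5 + 2 \left(-23\right)\right) + 270\right) = 139 \left(\left(-5 - 46\right) + 270\right) = 139 \left(-51 + 270\right) = 139 \cdot 219 = 30441$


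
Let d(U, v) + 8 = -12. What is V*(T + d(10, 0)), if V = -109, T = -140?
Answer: 17440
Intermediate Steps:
d(U, v) = -20 (d(U, v) = -8 - 12 = -20)
V*(T + d(10, 0)) = -109*(-140 - 20) = -109*(-160) = 17440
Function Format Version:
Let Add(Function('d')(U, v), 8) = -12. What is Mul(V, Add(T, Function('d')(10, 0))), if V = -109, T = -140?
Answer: 17440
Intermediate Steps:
Function('d')(U, v) = -20 (Function('d')(U, v) = Add(-8, -12) = -20)
Mul(V, Add(T, Function('d')(10, 0))) = Mul(-109, Add(-140, -20)) = Mul(-109, -160) = 17440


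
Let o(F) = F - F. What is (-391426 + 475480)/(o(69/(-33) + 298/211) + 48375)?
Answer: 28018/16125 ≈ 1.7376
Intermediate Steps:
o(F) = 0
(-391426 + 475480)/(o(69/(-33) + 298/211) + 48375) = (-391426 + 475480)/(0 + 48375) = 84054/48375 = 84054*(1/48375) = 28018/16125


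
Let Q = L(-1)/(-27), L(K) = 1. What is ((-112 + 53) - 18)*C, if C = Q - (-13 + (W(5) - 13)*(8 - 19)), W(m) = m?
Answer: 156002/27 ≈ 5777.9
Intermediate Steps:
Q = -1/27 (Q = 1/(-27) = -1/27*1 = -1/27 ≈ -0.037037)
C = -2026/27 (C = -1/27 - (-13 + (5 - 13)*(8 - 19)) = -1/27 - (-13 - 8*(-11)) = -1/27 - (-13 + 88) = -1/27 - 1*75 = -1/27 - 75 = -2026/27 ≈ -75.037)
((-112 + 53) - 18)*C = ((-112 + 53) - 18)*(-2026/27) = (-59 - 18)*(-2026/27) = -77*(-2026/27) = 156002/27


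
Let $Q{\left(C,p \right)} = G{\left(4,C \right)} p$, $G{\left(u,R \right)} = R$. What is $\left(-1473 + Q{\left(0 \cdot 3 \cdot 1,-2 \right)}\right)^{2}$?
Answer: $2169729$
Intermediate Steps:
$Q{\left(C,p \right)} = C p$
$\left(-1473 + Q{\left(0 \cdot 3 \cdot 1,-2 \right)}\right)^{2} = \left(-1473 + 0 \cdot 3 \cdot 1 \left(-2\right)\right)^{2} = \left(-1473 + 0 \cdot 1 \left(-2\right)\right)^{2} = \left(-1473 + 0 \left(-2\right)\right)^{2} = \left(-1473 + 0\right)^{2} = \left(-1473\right)^{2} = 2169729$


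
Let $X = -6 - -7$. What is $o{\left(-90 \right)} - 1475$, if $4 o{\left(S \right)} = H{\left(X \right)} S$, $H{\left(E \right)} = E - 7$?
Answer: $-1340$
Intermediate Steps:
$X = 1$ ($X = -6 + 7 = 1$)
$H{\left(E \right)} = -7 + E$
$o{\left(S \right)} = - \frac{3 S}{2}$ ($o{\left(S \right)} = \frac{\left(-7 + 1\right) S}{4} = \frac{\left(-6\right) S}{4} = - \frac{3 S}{2}$)
$o{\left(-90 \right)} - 1475 = \left(- \frac{3}{2}\right) \left(-90\right) - 1475 = 135 - 1475 = -1340$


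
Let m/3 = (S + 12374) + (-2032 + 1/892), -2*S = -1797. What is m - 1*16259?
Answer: 15576553/892 ≈ 17463.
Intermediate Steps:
S = 1797/2 (S = -1/2*(-1797) = 1797/2 ≈ 898.50)
m = 30079581/892 (m = 3*((1797/2 + 12374) + (-2032 + 1/892)) = 3*(26545/2 + (-2032 + 1/892)) = 3*(26545/2 - 1812543/892) = 3*(10026527/892) = 30079581/892 ≈ 33722.)
m - 1*16259 = 30079581/892 - 1*16259 = 30079581/892 - 16259 = 15576553/892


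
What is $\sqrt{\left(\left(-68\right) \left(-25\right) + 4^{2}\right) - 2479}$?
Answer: $i \sqrt{763} \approx 27.622 i$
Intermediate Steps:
$\sqrt{\left(\left(-68\right) \left(-25\right) + 4^{2}\right) - 2479} = \sqrt{\left(1700 + 16\right) - 2479} = \sqrt{1716 - 2479} = \sqrt{-763} = i \sqrt{763}$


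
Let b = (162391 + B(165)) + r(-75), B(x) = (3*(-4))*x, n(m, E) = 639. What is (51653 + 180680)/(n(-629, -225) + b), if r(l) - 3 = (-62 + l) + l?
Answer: 232333/160841 ≈ 1.4445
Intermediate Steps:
r(l) = -59 + 2*l (r(l) = 3 + ((-62 + l) + l) = 3 + (-62 + 2*l) = -59 + 2*l)
B(x) = -12*x
b = 160202 (b = (162391 - 12*165) + (-59 + 2*(-75)) = (162391 - 1980) + (-59 - 150) = 160411 - 209 = 160202)
(51653 + 180680)/(n(-629, -225) + b) = (51653 + 180680)/(639 + 160202) = 232333/160841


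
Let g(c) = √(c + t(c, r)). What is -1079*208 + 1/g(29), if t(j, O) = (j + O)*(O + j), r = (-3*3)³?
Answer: -224432 + √490029/490029 ≈ -2.2443e+5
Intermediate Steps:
r = -729 (r = (-9)³ = -729)
t(j, O) = (O + j)² (t(j, O) = (O + j)*(O + j) = (O + j)²)
g(c) = √(c + (-729 + c)²)
-1079*208 + 1/g(29) = -1079*208 + 1/(√(29 + (-729 + 29)²)) = -224432 + 1/(√(29 + (-700)²)) = -224432 + 1/(√(29 + 490000)) = -224432 + 1/(√490029) = -224432 + √490029/490029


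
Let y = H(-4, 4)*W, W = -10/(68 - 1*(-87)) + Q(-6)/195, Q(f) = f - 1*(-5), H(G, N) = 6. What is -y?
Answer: 842/2015 ≈ 0.41787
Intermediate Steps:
Q(f) = 5 + f (Q(f) = f + 5 = 5 + f)
W = -421/6045 (W = -10/(68 - 1*(-87)) + (5 - 6)/195 = -10/(68 + 87) - 1*1/195 = -10/155 - 1/195 = -10*1/155 - 1/195 = -2/31 - 1/195 = -421/6045 ≈ -0.069644)
y = -842/2015 (y = 6*(-421/6045) = -842/2015 ≈ -0.41787)
-y = -1*(-842/2015) = 842/2015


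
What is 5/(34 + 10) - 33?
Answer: -1447/44 ≈ -32.886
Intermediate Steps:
5/(34 + 10) - 33 = 5/44 - 33 = -1447/44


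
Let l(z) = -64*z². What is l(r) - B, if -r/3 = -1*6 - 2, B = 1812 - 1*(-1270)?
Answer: -39946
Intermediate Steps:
B = 3082 (B = 1812 + 1270 = 3082)
r = 24 (r = -3*(-1*6 - 2) = -3*(-6 - 2) = -3*(-8) = 24)
l(r) - B = -64*24² - 1*3082 = -64*576 - 3082 = -36864 - 3082 = -39946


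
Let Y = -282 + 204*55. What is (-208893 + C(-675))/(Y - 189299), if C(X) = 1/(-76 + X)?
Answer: 156878644/133949111 ≈ 1.1712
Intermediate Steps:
Y = 10938 (Y = -282 + 11220 = 10938)
(-208893 + C(-675))/(Y - 189299) = (-208893 + 1/(-76 - 675))/(10938 - 189299) = (-208893 + 1/(-751))/(-178361) = (-208893 - 1/751)*(-1/178361) = -156878644/751*(-1/178361) = 156878644/133949111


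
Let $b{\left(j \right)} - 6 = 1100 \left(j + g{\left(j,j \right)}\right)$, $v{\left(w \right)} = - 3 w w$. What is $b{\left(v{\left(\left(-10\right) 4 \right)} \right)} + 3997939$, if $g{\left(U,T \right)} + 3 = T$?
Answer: $-6565355$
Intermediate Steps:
$g{\left(U,T \right)} = -3 + T$
$v{\left(w \right)} = - 3 w^{2}$
$b{\left(j \right)} = -3294 + 2200 j$ ($b{\left(j \right)} = 6 + 1100 \left(j + \left(-3 + j\right)\right) = 6 + 1100 \left(-3 + 2 j\right) = 6 + \left(-3300 + 2200 j\right) = -3294 + 2200 j$)
$b{\left(v{\left(\left(-10\right) 4 \right)} \right)} + 3997939 = \left(-3294 + 2200 \left(- 3 \left(\left(-10\right) 4\right)^{2}\right)\right) + 3997939 = \left(-3294 + 2200 \left(- 3 \left(-40\right)^{2}\right)\right) + 3997939 = \left(-3294 + 2200 \left(\left(-3\right) 1600\right)\right) + 3997939 = \left(-3294 + 2200 \left(-4800\right)\right) + 3997939 = \left(-3294 - 10560000\right) + 3997939 = -10563294 + 3997939 = -6565355$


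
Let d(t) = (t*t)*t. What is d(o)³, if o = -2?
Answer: -512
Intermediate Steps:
d(t) = t³ (d(t) = t²*t = t³)
d(o)³ = ((-2)³)³ = (-8)³ = -512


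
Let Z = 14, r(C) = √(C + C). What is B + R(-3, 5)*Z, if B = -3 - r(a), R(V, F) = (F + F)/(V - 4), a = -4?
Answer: -23 - 2*I*√2 ≈ -23.0 - 2.8284*I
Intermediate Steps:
r(C) = √2*√C (r(C) = √(2*C) = √2*√C)
R(V, F) = 2*F/(-4 + V) (R(V, F) = (2*F)/(-4 + V) = 2*F/(-4 + V))
B = -3 - 2*I*√2 (B = -3 - √2*√(-4) = -3 - √2*2*I = -3 - 2*I*√2 ≈ -3.0 - 2.8284*I)
B + R(-3, 5)*Z = (-3 - 2*I*√2) + (2*5/(-4 - 3))*14 = (-3 - 2*I*√2) + (2*5/(-7))*14 = (-3 - 2*I*√2) + (2*5*(-⅐))*14 = (-3 - 2*I*√2) - 10/7*14 = (-3 - 2*I*√2) - 20 = -23 - 2*I*√2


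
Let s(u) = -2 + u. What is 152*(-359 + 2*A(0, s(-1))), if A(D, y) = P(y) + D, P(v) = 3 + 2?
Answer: -53048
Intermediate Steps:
P(v) = 5
A(D, y) = 5 + D
152*(-359 + 2*A(0, s(-1))) = 152*(-359 + 2*(5 + 0)) = 152*(-359 + 2*5) = 152*(-359 + 10) = 152*(-349) = -53048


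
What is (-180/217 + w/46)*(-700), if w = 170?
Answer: -1430500/713 ≈ -2006.3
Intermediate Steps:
(-180/217 + w/46)*(-700) = (-180/217 + 170/46)*(-700) = (-180*1/217 + 170*(1/46))*(-700) = (-180/217 + 85/23)*(-700) = (14305/4991)*(-700) = -1430500/713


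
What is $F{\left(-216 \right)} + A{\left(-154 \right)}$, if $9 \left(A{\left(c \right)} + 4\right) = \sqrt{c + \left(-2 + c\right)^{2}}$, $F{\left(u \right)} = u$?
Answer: $-220 + \frac{\sqrt{24182}}{9} \approx -202.72$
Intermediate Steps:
$A{\left(c \right)} = -4 + \frac{\sqrt{c + \left(-2 + c\right)^{2}}}{9}$
$F{\left(-216 \right)} + A{\left(-154 \right)} = -216 - \left(4 - \frac{\sqrt{-154 + \left(-2 - 154\right)^{2}}}{9}\right) = -216 - \left(4 - \frac{\sqrt{-154 + \left(-156\right)^{2}}}{9}\right) = -216 - \left(4 - \frac{\sqrt{-154 + 24336}}{9}\right) = -216 - \left(4 - \frac{\sqrt{24182}}{9}\right) = -220 + \frac{\sqrt{24182}}{9}$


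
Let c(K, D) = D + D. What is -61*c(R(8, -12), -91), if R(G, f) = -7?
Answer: 11102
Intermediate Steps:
c(K, D) = 2*D
-61*c(R(8, -12), -91) = -122*(-91) = -61*(-182) = 11102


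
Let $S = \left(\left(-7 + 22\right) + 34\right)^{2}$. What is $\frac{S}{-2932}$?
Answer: $- \frac{2401}{2932} \approx -0.8189$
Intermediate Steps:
$S = 2401$ ($S = \left(15 + 34\right)^{2} = 49^{2} = 2401$)
$\frac{S}{-2932} = \frac{2401}{-2932} = 2401 \left(- \frac{1}{2932}\right) = - \frac{2401}{2932}$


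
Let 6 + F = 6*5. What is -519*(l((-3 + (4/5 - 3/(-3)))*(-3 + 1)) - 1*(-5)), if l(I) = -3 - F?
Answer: 11418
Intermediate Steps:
F = 24 (F = -6 + 6*5 = -6 + 30 = 24)
l(I) = -27 (l(I) = -3 - 1*24 = -3 - 24 = -27)
-519*(l((-3 + (4/5 - 3/(-3)))*(-3 + 1)) - 1*(-5)) = -519*(-27 - 1*(-5)) = -519*(-27 + 5) = -519*(-22) = 11418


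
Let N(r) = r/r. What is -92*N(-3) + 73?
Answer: -19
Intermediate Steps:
N(r) = 1
-92*N(-3) + 73 = -92*1 + 73 = -92 + 73 = -19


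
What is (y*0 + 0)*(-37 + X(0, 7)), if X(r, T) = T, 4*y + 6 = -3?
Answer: 0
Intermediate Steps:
y = -9/4 (y = -3/2 + (¼)*(-3) = -3/2 - ¾ = -9/4 ≈ -2.2500)
(y*0 + 0)*(-37 + X(0, 7)) = (-9/4*0 + 0)*(-37 + 7) = (0 + 0)*(-30) = 0*(-30) = 0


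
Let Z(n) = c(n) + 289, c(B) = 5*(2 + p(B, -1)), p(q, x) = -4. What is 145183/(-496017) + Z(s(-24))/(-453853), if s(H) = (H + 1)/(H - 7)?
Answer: -66030128842/225118803501 ≈ -0.29331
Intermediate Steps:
s(H) = (1 + H)/(-7 + H)
c(B) = -10 (c(B) = 5*(2 - 4) = 5*(-2) = -10)
Z(n) = 279 (Z(n) = -10 + 289 = 279)
145183/(-496017) + Z(s(-24))/(-453853) = 145183/(-496017) + 279/(-453853) = 145183*(-1/496017) + 279*(-1/453853) = -145183/496017 - 279/453853 = -66030128842/225118803501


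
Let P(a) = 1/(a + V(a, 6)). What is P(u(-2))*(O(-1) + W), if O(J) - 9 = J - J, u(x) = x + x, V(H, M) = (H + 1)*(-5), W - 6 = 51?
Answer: 6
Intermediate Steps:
W = 57 (W = 6 + 51 = 57)
V(H, M) = -5 - 5*H (V(H, M) = (1 + H)*(-5) = -5 - 5*H)
u(x) = 2*x
P(a) = 1/(-5 - 4*a) (P(a) = 1/(a + (-5 - 5*a)) = 1/(-5 - 4*a))
O(J) = 9 (O(J) = 9 + (J - J) = 9 + 0 = 9)
P(u(-2))*(O(-1) + W) = (-1/(5 + 4*(2*(-2))))*(9 + 57) = -1/(5 + 4*(-4))*66 = -1/(5 - 16)*66 = -1/(-11)*66 = -1*(-1/11)*66 = (1/11)*66 = 6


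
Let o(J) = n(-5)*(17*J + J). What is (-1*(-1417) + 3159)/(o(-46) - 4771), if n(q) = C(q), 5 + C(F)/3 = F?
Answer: 4576/20069 ≈ 0.22801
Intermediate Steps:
C(F) = -15 + 3*F
n(q) = -15 + 3*q
o(J) = -540*J (o(J) = (-15 + 3*(-5))*(17*J + J) = (-15 - 15)*(18*J) = -540*J)
(-1*(-1417) + 3159)/(o(-46) - 4771) = (-1*(-1417) + 3159)/(-540*(-46) - 4771) = (1417 + 3159)/(24840 - 4771) = 4576/20069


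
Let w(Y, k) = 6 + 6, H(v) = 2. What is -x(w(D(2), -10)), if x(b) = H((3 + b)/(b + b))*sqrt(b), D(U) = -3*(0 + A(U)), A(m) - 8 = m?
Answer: -4*sqrt(3) ≈ -6.9282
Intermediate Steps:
A(m) = 8 + m
D(U) = -24 - 3*U (D(U) = -3*(0 + (8 + U)) = -3*(8 + U) = -24 - 3*U)
w(Y, k) = 12
x(b) = 2*sqrt(b)
-x(w(D(2), -10)) = -2*sqrt(12) = -2*2*sqrt(3) = -4*sqrt(3)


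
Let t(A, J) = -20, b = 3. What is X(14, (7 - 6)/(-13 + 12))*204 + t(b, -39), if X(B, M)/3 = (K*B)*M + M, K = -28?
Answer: 239272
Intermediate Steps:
X(B, M) = 3*M - 84*B*M (X(B, M) = 3*((-28*B)*M + M) = 3*(-28*B*M + M) = 3*(M - 28*B*M) = 3*M - 84*B*M)
X(14, (7 - 6)/(-13 + 12))*204 + t(b, -39) = (3*((7 - 6)/(-13 + 12))*(1 - 28*14))*204 - 20 = (3*(1/(-1))*(1 - 392))*204 - 20 = (3*(1*(-1))*(-391))*204 - 20 = (3*(-1)*(-391))*204 - 20 = 1173*204 - 20 = 239292 - 20 = 239272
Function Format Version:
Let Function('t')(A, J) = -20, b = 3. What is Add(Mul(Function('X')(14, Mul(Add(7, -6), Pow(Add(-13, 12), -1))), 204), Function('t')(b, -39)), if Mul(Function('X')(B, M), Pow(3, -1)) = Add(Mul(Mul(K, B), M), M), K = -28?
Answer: 239272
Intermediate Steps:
Function('X')(B, M) = Add(Mul(3, M), Mul(-84, B, M)) (Function('X')(B, M) = Mul(3, Add(Mul(Mul(-28, B), M), M)) = Mul(3, Add(Mul(-28, B, M), M)) = Mul(3, Add(M, Mul(-28, B, M))) = Add(Mul(3, M), Mul(-84, B, M)))
Add(Mul(Function('X')(14, Mul(Add(7, -6), Pow(Add(-13, 12), -1))), 204), Function('t')(b, -39)) = Add(Mul(Mul(3, Mul(Add(7, -6), Pow(Add(-13, 12), -1)), Add(1, Mul(-28, 14))), 204), -20) = Add(Mul(Mul(3, Mul(1, Pow(-1, -1)), Add(1, -392)), 204), -20) = Add(Mul(Mul(3, Mul(1, -1), -391), 204), -20) = Add(Mul(Mul(3, -1, -391), 204), -20) = Add(Mul(1173, 204), -20) = Add(239292, -20) = 239272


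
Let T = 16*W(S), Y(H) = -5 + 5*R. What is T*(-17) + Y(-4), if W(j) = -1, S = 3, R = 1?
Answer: 272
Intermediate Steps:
Y(H) = 0 (Y(H) = -5 + 5*1 = -5 + 5 = 0)
T = -16 (T = 16*(-1) = -16)
T*(-17) + Y(-4) = -16*(-17) + 0 = 272 + 0 = 272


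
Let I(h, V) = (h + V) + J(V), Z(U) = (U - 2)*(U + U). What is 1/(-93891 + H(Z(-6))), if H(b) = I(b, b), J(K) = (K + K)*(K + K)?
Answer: -1/56835 ≈ -1.7595e-5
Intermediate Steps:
J(K) = 4*K² (J(K) = (2*K)*(2*K) = 4*K²)
Z(U) = 2*U*(-2 + U) (Z(U) = (-2 + U)*(2*U) = 2*U*(-2 + U))
I(h, V) = V + h + 4*V² (I(h, V) = (h + V) + 4*V² = (V + h) + 4*V² = V + h + 4*V²)
H(b) = 2*b + 4*b² (H(b) = b + b + 4*b² = 2*b + 4*b²)
1/(-93891 + H(Z(-6))) = 1/(-93891 + 2*(2*(-6)*(-2 - 6))*(1 + 2*(2*(-6)*(-2 - 6)))) = 1/(-93891 + 2*(2*(-6)*(-8))*(1 + 2*(2*(-6)*(-8)))) = 1/(-93891 + 2*96*(1 + 2*96)) = 1/(-93891 + 2*96*(1 + 192)) = 1/(-93891 + 2*96*193) = 1/(-93891 + 37056) = 1/(-56835) = -1/56835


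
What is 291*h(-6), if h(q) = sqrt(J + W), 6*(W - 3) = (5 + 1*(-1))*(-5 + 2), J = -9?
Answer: 582*I*sqrt(2) ≈ 823.07*I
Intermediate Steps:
W = 1 (W = 3 + ((5 + 1*(-1))*(-5 + 2))/6 = 3 + ((5 - 1)*(-3))/6 = 3 + (4*(-3))/6 = 3 + (1/6)*(-12) = 3 - 2 = 1)
h(q) = 2*I*sqrt(2) (h(q) = sqrt(-9 + 1) = sqrt(-8) = 2*I*sqrt(2))
291*h(-6) = 291*(2*I*sqrt(2)) = 582*I*sqrt(2)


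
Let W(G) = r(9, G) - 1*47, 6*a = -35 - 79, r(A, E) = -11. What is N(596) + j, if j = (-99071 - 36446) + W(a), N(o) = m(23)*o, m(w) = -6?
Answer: -139151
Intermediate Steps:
a = -19 (a = (-35 - 79)/6 = (⅙)*(-114) = -19)
W(G) = -58 (W(G) = -11 - 1*47 = -11 - 47 = -58)
N(o) = -6*o
j = -135575 (j = (-99071 - 36446) - 58 = -135517 - 58 = -135575)
N(596) + j = -6*596 - 135575 = -3576 - 135575 = -139151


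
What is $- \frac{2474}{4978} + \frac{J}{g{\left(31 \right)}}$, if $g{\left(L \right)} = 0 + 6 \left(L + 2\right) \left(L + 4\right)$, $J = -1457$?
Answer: $- \frac{12198883}{17248770} \approx -0.70723$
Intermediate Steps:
$g{\left(L \right)} = 6 \left(2 + L\right) \left(4 + L\right)$ ($g{\left(L \right)} = 0 + 6 \left(2 + L\right) \left(4 + L\right) = 6 \left(2 + L\right) \left(4 + L\right)$)
$- \frac{2474}{4978} + \frac{J}{g{\left(31 \right)}} = - \frac{2474}{4978} - \frac{1457}{48 + 6 \cdot 31^{2} + 36 \cdot 31} = \left(-2474\right) \frac{1}{4978} - \frac{1457}{48 + 6 \cdot 961 + 1116} = - \frac{1237}{2489} - \frac{1457}{48 + 5766 + 1116} = - \frac{1237}{2489} - \frac{1457}{6930} = - \frac{12198883}{17248770}$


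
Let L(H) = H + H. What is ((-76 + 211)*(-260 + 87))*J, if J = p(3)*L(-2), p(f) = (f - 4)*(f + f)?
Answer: -560520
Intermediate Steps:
p(f) = 2*f*(-4 + f) (p(f) = (-4 + f)*(2*f) = 2*f*(-4 + f))
L(H) = 2*H
J = 24 (J = (2*3*(-4 + 3))*(2*(-2)) = (2*3*(-1))*(-4) = -6*(-4) = 24)
((-76 + 211)*(-260 + 87))*J = ((-76 + 211)*(-260 + 87))*24 = (135*(-173))*24 = -23355*24 = -560520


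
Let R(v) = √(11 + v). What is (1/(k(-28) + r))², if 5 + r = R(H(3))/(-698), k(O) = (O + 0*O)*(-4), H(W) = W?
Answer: 487204/(74686 - √14)² ≈ 8.7353e-5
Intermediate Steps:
k(O) = -4*O (k(O) = (O + 0)*(-4) = O*(-4) = -4*O)
r = -5 - √14/698 (r = -5 + √(11 + 3)/(-698) = -5 + √14*(-1/698) = -5 - √14/698 ≈ -5.0054)
(1/(k(-28) + r))² = (1/(-4*(-28) + (-5 - √14/698)))² = (1/(112 + (-5 - √14/698)))² = (1/(107 - √14/698))² = (107 - √14/698)⁻²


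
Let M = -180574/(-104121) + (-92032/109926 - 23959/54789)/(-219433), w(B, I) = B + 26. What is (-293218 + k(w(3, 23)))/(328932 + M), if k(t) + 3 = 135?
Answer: -746853437132473753768518/838202063671526950322081 ≈ -0.89102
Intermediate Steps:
w(B, I) = 26 + B
k(t) = 132 (k(t) = -3 + 135 = 132)
M = 4419352593747185165/2548239892497334413 (M = -180574*(-1/104121) + (-92032*1/109926 - 23959*1/54789)*(-1/219433) = 180574/104121 + (-46016/54963 - 23959/54789)*(-1/219433) = 180574/104121 - 1279343047/1003789269*(-1/219433) = 180574/104121 + 1279343047/220264490664477 = 4419352593747185165/2548239892497334413 ≈ 1.7343)
(-293218 + k(w(3, 23)))/(328932 + M) = (-293218 + 132)/(328932 + 4419352593747185165/2548239892497334413) = -293086/838202063671526950322081/2548239892497334413 = -293086*2548239892497334413/838202063671526950322081 = -746853437132473753768518/838202063671526950322081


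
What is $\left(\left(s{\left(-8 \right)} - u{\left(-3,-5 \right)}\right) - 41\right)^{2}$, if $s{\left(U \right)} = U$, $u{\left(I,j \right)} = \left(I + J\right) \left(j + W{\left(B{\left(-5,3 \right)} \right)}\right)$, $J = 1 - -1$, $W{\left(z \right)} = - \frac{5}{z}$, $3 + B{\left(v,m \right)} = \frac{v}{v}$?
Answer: $\frac{10609}{4} \approx 2652.3$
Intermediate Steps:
$B{\left(v,m \right)} = -2$ ($B{\left(v,m \right)} = -3 + \frac{v}{v} = -3 + 1 = -2$)
$J = 2$ ($J = 1 + 1 = 2$)
$u{\left(I,j \right)} = \left(2 + I\right) \left(\frac{5}{2} + j\right)$ ($u{\left(I,j \right)} = \left(I + 2\right) \left(j - \frac{5}{-2}\right) = \left(2 + I\right) \left(j - - \frac{5}{2}\right) = \left(2 + I\right) \left(j + \frac{5}{2}\right) = \left(2 + I\right) \left(\frac{5}{2} + j\right)$)
$\left(\left(s{\left(-8 \right)} - u{\left(-3,-5 \right)}\right) - 41\right)^{2} = \left(\left(-8 - \left(5 + 2 \left(-5\right) + \frac{5}{2} \left(-3\right) - -15\right)\right) - 41\right)^{2} = \left(\left(-8 - \left(5 - 10 - \frac{15}{2} + 15\right)\right) - 41\right)^{2} = \left(\left(-8 - \frac{5}{2}\right) - 41\right)^{2} = \left(- \frac{21}{2} - 41\right)^{2} = \left(- \frac{103}{2}\right)^{2} = \frac{10609}{4}$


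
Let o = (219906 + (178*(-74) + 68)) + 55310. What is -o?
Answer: -262112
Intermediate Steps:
o = 262112 (o = (219906 + (-13172 + 68)) + 55310 = (219906 - 13104) + 55310 = 206802 + 55310 = 262112)
-o = -1*262112 = -262112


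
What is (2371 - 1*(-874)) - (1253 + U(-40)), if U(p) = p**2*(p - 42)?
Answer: 133192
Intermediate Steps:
U(p) = p**2*(-42 + p)
(2371 - 1*(-874)) - (1253 + U(-40)) = (2371 - 1*(-874)) - (1253 + (-40)**2*(-42 - 40)) = (2371 + 874) - (1253 + 1600*(-82)) = 3245 - (1253 - 131200) = 3245 - 1*(-129947) = 3245 + 129947 = 133192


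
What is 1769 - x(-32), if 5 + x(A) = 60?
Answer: 1714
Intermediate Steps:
x(A) = 55 (x(A) = -5 + 60 = 55)
1769 - x(-32) = 1769 - 1*55 = 1769 - 55 = 1714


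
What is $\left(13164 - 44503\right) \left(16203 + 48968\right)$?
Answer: $-2042393969$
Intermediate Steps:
$\left(13164 - 44503\right) \left(16203 + 48968\right) = \left(-31339\right) 65171 = -2042393969$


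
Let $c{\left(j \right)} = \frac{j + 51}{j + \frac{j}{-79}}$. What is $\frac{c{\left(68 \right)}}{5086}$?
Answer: $\frac{553}{1586832} \approx 0.00034849$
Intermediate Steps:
$c{\left(j \right)} = \frac{79 \left(51 + j\right)}{78 j}$ ($c{\left(j \right)} = \frac{51 + j}{j + j \left(- \frac{1}{79}\right)} = \frac{51 + j}{j - \frac{j}{79}} = \frac{51 + j}{\frac{78}{79} j} = \left(51 + j\right) \frac{79}{78 j} = \frac{79 \left(51 + j\right)}{78 j}$)
$\frac{c{\left(68 \right)}}{5086} = \frac{\frac{79}{78} \cdot \frac{1}{68} \left(51 + 68\right)}{5086} = \frac{79}{78} \cdot \frac{1}{68} \cdot 119 \cdot \frac{1}{5086} = \frac{553}{312} \cdot \frac{1}{5086} = \frac{553}{1586832}$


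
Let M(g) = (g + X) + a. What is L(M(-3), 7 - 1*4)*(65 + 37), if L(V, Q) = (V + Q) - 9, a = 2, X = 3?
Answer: -408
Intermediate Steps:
M(g) = 5 + g (M(g) = (g + 3) + 2 = (3 + g) + 2 = 5 + g)
L(V, Q) = -9 + Q + V (L(V, Q) = (Q + V) - 9 = -9 + Q + V)
L(M(-3), 7 - 1*4)*(65 + 37) = (-9 + (7 - 1*4) + (5 - 3))*(65 + 37) = (-9 + (7 - 4) + 2)*102 = (-9 + 3 + 2)*102 = -4*102 = -408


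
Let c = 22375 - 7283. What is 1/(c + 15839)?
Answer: 1/30931 ≈ 3.2330e-5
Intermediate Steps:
c = 15092
1/(c + 15839) = 1/(15092 + 15839) = 1/30931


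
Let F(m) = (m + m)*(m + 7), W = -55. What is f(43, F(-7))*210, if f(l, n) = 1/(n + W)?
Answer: -42/11 ≈ -3.8182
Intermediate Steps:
F(m) = 2*m*(7 + m) (F(m) = (2*m)*(7 + m) = 2*m*(7 + m))
f(l, n) = 1/(-55 + n) (f(l, n) = 1/(n - 55) = 1/(-55 + n))
f(43, F(-7))*210 = 210/(-55 + 2*(-7)*(7 - 7)) = 210/(-55 + 2*(-7)*0) = 210/(-55 + 0) = 210/(-55) = -1/55*210 = -42/11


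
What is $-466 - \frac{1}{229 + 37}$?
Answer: $- \frac{123957}{266} \approx -466.0$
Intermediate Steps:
$-466 - \frac{1}{229 + 37} = -466 - \frac{1}{266} = - \frac{123957}{266}$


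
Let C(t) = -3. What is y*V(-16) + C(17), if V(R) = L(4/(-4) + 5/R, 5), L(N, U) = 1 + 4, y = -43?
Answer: -218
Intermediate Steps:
L(N, U) = 5
V(R) = 5
y*V(-16) + C(17) = -43*5 - 3 = -215 - 3 = -218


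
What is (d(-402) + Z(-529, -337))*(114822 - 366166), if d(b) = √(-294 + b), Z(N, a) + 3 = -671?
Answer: 169405856 - 502688*I*√174 ≈ 1.6941e+8 - 6.6309e+6*I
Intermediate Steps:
Z(N, a) = -674 (Z(N, a) = -3 - 671 = -674)
(d(-402) + Z(-529, -337))*(114822 - 366166) = (√(-294 - 402) - 674)*(114822 - 366166) = (√(-696) - 674)*(-251344) = (2*I*√174 - 674)*(-251344) = (-674 + 2*I*√174)*(-251344) = 169405856 - 502688*I*√174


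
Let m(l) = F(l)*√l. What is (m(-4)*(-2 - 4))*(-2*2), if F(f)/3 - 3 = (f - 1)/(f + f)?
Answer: 522*I ≈ 522.0*I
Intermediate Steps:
F(f) = 9 + 3*(-1 + f)/(2*f) (F(f) = 9 + 3*((f - 1)/(f + f)) = 9 + 3*((-1 + f)/((2*f))) = 9 + 3*((-1 + f)*(1/(2*f))) = 9 + 3*((-1 + f)/(2*f)) = 9 + 3*(-1 + f)/(2*f))
m(l) = 3*(-1 + 7*l)/(2*√l) (m(l) = (3*(-1 + 7*l)/(2*l))*√l = 3*(-1 + 7*l)/(2*√l))
(m(-4)*(-2 - 4))*(-2*2) = ((3*(-1 + 7*(-4))/(2*√(-4)))*(-2 - 4))*(-2*2) = ((3*(-I/2)*(-1 - 28)/2)*(-6))*(-4) = (((3/2)*(-I/2)*(-29))*(-6))*(-4) = ((87*I/4)*(-6))*(-4) = -261*I/2*(-4) = 522*I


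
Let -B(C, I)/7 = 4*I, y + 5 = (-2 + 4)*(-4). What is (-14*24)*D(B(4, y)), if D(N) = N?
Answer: -122304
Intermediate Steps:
y = -13 (y = -5 + (-2 + 4)*(-4) = -5 + 2*(-4) = -5 - 8 = -13)
B(C, I) = -28*I
(-14*24)*D(B(4, y)) = (-14*24)*(-28*(-13)) = -336*364 = -122304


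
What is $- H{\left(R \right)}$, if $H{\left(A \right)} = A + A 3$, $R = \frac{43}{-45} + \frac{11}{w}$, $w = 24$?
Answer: $\frac{179}{90} \approx 1.9889$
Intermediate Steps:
$R = - \frac{179}{360}$ ($R = \frac{43}{-45} + \frac{11}{24} = 43 \left(- \frac{1}{45}\right) + 11 \cdot \frac{1}{24} = - \frac{43}{45} + \frac{11}{24} = - \frac{179}{360} \approx -0.49722$)
$H{\left(A \right)} = 4 A$ ($H{\left(A \right)} = A + 3 A = 4 A$)
$- H{\left(R \right)} = - \frac{4 \left(-179\right)}{360} = \left(-1\right) \left(- \frac{179}{90}\right) = \frac{179}{90}$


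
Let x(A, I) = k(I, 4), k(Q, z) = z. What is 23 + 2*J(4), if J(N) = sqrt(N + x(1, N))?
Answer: 23 + 4*sqrt(2) ≈ 28.657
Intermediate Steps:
x(A, I) = 4
J(N) = sqrt(4 + N) (J(N) = sqrt(N + 4) = sqrt(4 + N))
23 + 2*J(4) = 23 + 2*sqrt(4 + 4) = 23 + 2*sqrt(8) = 23 + 2*(2*sqrt(2)) = 23 + 4*sqrt(2)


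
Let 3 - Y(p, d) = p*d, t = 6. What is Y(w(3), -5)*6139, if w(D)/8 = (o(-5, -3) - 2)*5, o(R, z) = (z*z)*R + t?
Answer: -50321383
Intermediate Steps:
o(R, z) = 6 + R*z**2 (o(R, z) = (z*z)*R + 6 = z**2*R + 6 = R*z**2 + 6 = 6 + R*z**2)
w(D) = -1640 (w(D) = 8*(((6 - 5*(-3)**2) - 2)*5) = 8*(((6 - 5*9) - 2)*5) = 8*(((6 - 45) - 2)*5) = 8*((-39 - 2)*5) = 8*(-41*5) = 8*(-205) = -1640)
Y(p, d) = 3 - d*p (Y(p, d) = 3 - p*d = 3 - d*p)
Y(w(3), -5)*6139 = (3 - 1*(-5)*(-1640))*6139 = (3 - 8200)*6139 = -8197*6139 = -50321383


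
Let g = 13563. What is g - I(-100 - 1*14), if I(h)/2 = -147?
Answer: 13857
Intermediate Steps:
I(h) = -294 (I(h) = 2*(-147) = -294)
g - I(-100 - 1*14) = 13563 - 1*(-294) = 13563 + 294 = 13857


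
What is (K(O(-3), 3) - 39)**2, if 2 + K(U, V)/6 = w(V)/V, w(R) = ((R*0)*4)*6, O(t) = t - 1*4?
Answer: 2601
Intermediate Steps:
O(t) = -4 + t (O(t) = t - 4 = -4 + t)
w(R) = 0 (w(R) = (0*4)*6 = 0*6 = 0)
K(U, V) = -12 (K(U, V) = -12 + 6*(0/V) = -12 + 6*0 = -12 + 0 = -12)
(K(O(-3), 3) - 39)**2 = (-12 - 39)**2 = (-51)**2 = 2601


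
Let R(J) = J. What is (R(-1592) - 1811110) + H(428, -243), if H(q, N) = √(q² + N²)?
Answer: -1812702 + √242233 ≈ -1.8122e+6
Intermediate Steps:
H(q, N) = √(N² + q²)
(R(-1592) - 1811110) + H(428, -243) = (-1592 - 1811110) + √((-243)² + 428²) = -1812702 + √(59049 + 183184) = -1812702 + √242233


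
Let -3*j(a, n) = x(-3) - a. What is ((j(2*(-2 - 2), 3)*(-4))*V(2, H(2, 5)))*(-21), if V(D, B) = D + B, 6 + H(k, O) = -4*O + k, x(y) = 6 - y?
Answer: 10472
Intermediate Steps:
H(k, O) = -6 + k - 4*O (H(k, O) = -6 + (-4*O + k) = -6 + (k - 4*O) = -6 + k - 4*O)
j(a, n) = -3 + a/3 (j(a, n) = -((6 - 1*(-3)) - a)/3 = -((6 + 3) - a)/3 = -(9 - a)/3 = -3 + a/3)
V(D, B) = B + D
((j(2*(-2 - 2), 3)*(-4))*V(2, H(2, 5)))*(-21) = (((-3 + (2*(-2 - 2))/3)*(-4))*((-6 + 2 - 4*5) + 2))*(-21) = (((-3 + (2*(-4))/3)*(-4))*((-6 + 2 - 20) + 2))*(-21) = (((-3 + (⅓)*(-8))*(-4))*(-24 + 2))*(-21) = (((-3 - 8/3)*(-4))*(-22))*(-21) = (-17/3*(-4)*(-22))*(-21) = ((68/3)*(-22))*(-21) = -1496/3*(-21) = 10472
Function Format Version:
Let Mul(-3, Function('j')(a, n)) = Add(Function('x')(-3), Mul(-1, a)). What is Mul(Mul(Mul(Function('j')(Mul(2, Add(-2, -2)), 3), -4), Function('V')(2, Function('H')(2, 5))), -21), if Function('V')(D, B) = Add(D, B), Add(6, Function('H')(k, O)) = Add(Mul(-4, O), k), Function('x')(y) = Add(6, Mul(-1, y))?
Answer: 10472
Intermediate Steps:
Function('H')(k, O) = Add(-6, k, Mul(-4, O)) (Function('H')(k, O) = Add(-6, Add(Mul(-4, O), k)) = Add(-6, Add(k, Mul(-4, O))) = Add(-6, k, Mul(-4, O)))
Function('j')(a, n) = Add(-3, Mul(Rational(1, 3), a)) (Function('j')(a, n) = Mul(Rational(-1, 3), Add(Add(6, Mul(-1, -3)), Mul(-1, a))) = Mul(Rational(-1, 3), Add(Add(6, 3), Mul(-1, a))) = Mul(Rational(-1, 3), Add(9, Mul(-1, a))) = Add(-3, Mul(Rational(1, 3), a)))
Function('V')(D, B) = Add(B, D)
Mul(Mul(Mul(Function('j')(Mul(2, Add(-2, -2)), 3), -4), Function('V')(2, Function('H')(2, 5))), -21) = Mul(Mul(Mul(Add(-3, Mul(Rational(1, 3), Mul(2, Add(-2, -2)))), -4), Add(Add(-6, 2, Mul(-4, 5)), 2)), -21) = Mul(Mul(Mul(Add(-3, Mul(Rational(1, 3), Mul(2, -4))), -4), Add(Add(-6, 2, -20), 2)), -21) = Mul(Mul(Mul(Add(-3, Mul(Rational(1, 3), -8)), -4), Add(-24, 2)), -21) = Mul(Mul(Mul(Add(-3, Rational(-8, 3)), -4), -22), -21) = Mul(Mul(Mul(Rational(-17, 3), -4), -22), -21) = Mul(Mul(Rational(68, 3), -22), -21) = Mul(Rational(-1496, 3), -21) = 10472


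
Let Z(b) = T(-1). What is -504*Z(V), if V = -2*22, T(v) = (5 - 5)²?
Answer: 0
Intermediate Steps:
T(v) = 0 (T(v) = 0² = 0)
V = -44
Z(b) = 0
-504*Z(V) = -504*0 = 0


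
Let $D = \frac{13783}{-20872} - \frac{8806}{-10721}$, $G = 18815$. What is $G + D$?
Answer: $\frac{4210244347569}{223768712} \approx 18815.0$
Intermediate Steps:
$D = \frac{36031289}{223768712}$ ($D = 13783 \left(- \frac{1}{20872}\right) - - \frac{8806}{10721} = - \frac{13783}{20872} + \frac{8806}{10721} = \frac{36031289}{223768712} \approx 0.16102$)
$G + D = 18815 + \frac{36031289}{223768712} = \frac{4210244347569}{223768712}$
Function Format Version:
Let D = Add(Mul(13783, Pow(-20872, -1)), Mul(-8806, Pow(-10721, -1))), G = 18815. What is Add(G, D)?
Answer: Rational(4210244347569, 223768712) ≈ 18815.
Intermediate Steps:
D = Rational(36031289, 223768712) (D = Add(Mul(13783, Rational(-1, 20872)), Mul(-8806, Rational(-1, 10721))) = Add(Rational(-13783, 20872), Rational(8806, 10721)) = Rational(36031289, 223768712) ≈ 0.16102)
Add(G, D) = Add(18815, Rational(36031289, 223768712)) = Rational(4210244347569, 223768712)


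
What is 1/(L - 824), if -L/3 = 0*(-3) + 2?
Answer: -1/830 ≈ -0.0012048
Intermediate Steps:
L = -6 (L = -3*(0*(-3) + 2) = -3*(0 + 2) = -3*2 = -6)
1/(L - 824) = 1/(-6 - 824) = 1/(-830) = -1/830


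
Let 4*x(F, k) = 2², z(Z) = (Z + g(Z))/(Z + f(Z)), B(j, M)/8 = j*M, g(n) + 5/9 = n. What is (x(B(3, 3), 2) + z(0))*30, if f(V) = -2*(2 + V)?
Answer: 205/6 ≈ 34.167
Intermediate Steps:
g(n) = -5/9 + n
f(V) = -4 - 2*V
B(j, M) = 8*M*j (B(j, M) = 8*(j*M) = 8*(M*j) = 8*M*j)
z(Z) = (-5/9 + 2*Z)/(-4 - Z) (z(Z) = (Z + (-5/9 + Z))/(Z + (-4 - 2*Z)) = (-5/9 + 2*Z)/(-4 - Z))
x(F, k) = 1 (x(F, k) = (¼)*2² = (¼)*4 = 1)
(x(B(3, 3), 2) + z(0))*30 = (1 + (5 - 18*0)/(9*(4 + 0)))*30 = (1 + (⅑)*(5 + 0)/4)*30 = (1 + (⅑)*(¼)*5)*30 = (1 + 5/36)*30 = (41/36)*30 = 205/6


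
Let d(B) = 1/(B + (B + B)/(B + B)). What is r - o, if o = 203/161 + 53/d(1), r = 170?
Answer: 1443/23 ≈ 62.739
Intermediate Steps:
d(B) = 1/(1 + B) (d(B) = 1/(B + (2*B)/((2*B))) = 1/(B + (2*B)*(1/(2*B))) = 1/(B + 1) = 1/(1 + B))
o = 2467/23 (o = 203/161 + 53/(1/(1 + 1)) = 203*(1/161) + 53/(1/2) = 29/23 + 53/(1/2) = 29/23 + 53*2 = 29/23 + 106 = 2467/23 ≈ 107.26)
r - o = 170 - 1*2467/23 = 170 - 2467/23 = 1443/23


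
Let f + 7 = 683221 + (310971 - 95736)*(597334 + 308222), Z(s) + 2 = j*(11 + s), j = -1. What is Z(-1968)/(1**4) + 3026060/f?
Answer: 190522599737365/97454014437 ≈ 1955.0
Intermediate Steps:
Z(s) = -13 - s (Z(s) = -2 - (11 + s) = -2 + (-11 - s) = -13 - s)
f = 194908028874 (f = -7 + (683221 + (310971 - 95736)*(597334 + 308222)) = -7 + (683221 + 215235*905556) = -7 + (683221 + 194907345660) = -7 + 194908028881 = 194908028874)
Z(-1968)/(1**4) + 3026060/f = (-13 - 1*(-1968))/(1**4) + 3026060/194908028874 = (-13 + 1968)/1 + 3026060*(1/194908028874) = 1955*1 + 1513030/97454014437 = 1955 + 1513030/97454014437 = 190522599737365/97454014437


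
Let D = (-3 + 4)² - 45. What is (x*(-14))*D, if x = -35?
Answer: -21560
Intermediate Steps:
D = -44 (D = 1² - 45 = 1 - 45 = -44)
(x*(-14))*D = -35*(-14)*(-44) = 490*(-44) = -21560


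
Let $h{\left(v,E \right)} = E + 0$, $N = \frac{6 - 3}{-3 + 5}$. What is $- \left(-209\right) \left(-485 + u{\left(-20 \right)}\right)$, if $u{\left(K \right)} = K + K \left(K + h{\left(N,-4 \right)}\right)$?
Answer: $-5225$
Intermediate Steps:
$N = \frac{3}{2} \approx 1.5$
$h{\left(v,E \right)} = E$
$u{\left(K \right)} = K + K \left(-4 + K\right)$ ($u{\left(K \right)} = K + K \left(K - 4\right) = K + K \left(-4 + K\right)$)
$- \left(-209\right) \left(-485 + u{\left(-20 \right)}\right) = - \left(-209\right) \left(-485 - 20 \left(-3 - 20\right)\right) = - \left(-209\right) \left(-485 - -460\right) = - \left(-209\right) \left(-485 + 460\right) = - \left(-209\right) \left(-25\right) = \left(-1\right) 5225 = -5225$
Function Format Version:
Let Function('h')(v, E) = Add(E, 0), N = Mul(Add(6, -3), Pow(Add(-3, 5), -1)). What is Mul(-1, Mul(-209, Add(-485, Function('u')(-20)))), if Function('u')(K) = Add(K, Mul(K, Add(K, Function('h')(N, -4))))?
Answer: -5225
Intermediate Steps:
N = Rational(3, 2) (N = Mul(3, Pow(2, -1)) = Mul(3, Rational(1, 2)) = Rational(3, 2) ≈ 1.5000)
Function('h')(v, E) = E
Function('u')(K) = Add(K, Mul(K, Add(-4, K))) (Function('u')(K) = Add(K, Mul(K, Add(K, -4))) = Add(K, Mul(K, Add(-4, K))))
Mul(-1, Mul(-209, Add(-485, Function('u')(-20)))) = Mul(-1, Mul(-209, Add(-485, Mul(-20, Add(-3, -20))))) = Mul(-1, Mul(-209, Add(-485, Mul(-20, -23)))) = Mul(-1, Mul(-209, Add(-485, 460))) = Mul(-1, Mul(-209, -25)) = Mul(-1, 5225) = -5225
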